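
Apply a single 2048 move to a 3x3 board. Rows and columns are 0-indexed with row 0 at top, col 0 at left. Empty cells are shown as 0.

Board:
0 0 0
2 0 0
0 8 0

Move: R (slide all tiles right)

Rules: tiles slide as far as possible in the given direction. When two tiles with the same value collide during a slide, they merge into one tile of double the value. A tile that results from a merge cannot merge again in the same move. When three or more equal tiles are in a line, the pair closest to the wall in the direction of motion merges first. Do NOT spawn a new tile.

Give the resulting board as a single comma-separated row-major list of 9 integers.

Answer: 0, 0, 0, 0, 0, 2, 0, 0, 8

Derivation:
Slide right:
row 0: [0, 0, 0] -> [0, 0, 0]
row 1: [2, 0, 0] -> [0, 0, 2]
row 2: [0, 8, 0] -> [0, 0, 8]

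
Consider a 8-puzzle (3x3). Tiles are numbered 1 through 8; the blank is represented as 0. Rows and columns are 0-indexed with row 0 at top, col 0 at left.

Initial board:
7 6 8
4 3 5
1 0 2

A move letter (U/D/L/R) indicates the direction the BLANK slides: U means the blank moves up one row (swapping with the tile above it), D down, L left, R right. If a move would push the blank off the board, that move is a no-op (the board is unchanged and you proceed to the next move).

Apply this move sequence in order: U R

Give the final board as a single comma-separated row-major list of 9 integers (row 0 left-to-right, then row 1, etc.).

After move 1 (U):
7 6 8
4 0 5
1 3 2

After move 2 (R):
7 6 8
4 5 0
1 3 2

Answer: 7, 6, 8, 4, 5, 0, 1, 3, 2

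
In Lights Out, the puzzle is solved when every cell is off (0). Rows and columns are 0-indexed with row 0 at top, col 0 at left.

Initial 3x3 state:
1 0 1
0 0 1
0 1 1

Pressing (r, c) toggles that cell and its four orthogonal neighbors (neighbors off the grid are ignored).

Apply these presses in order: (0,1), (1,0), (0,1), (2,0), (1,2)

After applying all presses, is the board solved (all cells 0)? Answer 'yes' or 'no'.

Answer: yes

Derivation:
After press 1 at (0,1):
0 1 0
0 1 1
0 1 1

After press 2 at (1,0):
1 1 0
1 0 1
1 1 1

After press 3 at (0,1):
0 0 1
1 1 1
1 1 1

After press 4 at (2,0):
0 0 1
0 1 1
0 0 1

After press 5 at (1,2):
0 0 0
0 0 0
0 0 0

Lights still on: 0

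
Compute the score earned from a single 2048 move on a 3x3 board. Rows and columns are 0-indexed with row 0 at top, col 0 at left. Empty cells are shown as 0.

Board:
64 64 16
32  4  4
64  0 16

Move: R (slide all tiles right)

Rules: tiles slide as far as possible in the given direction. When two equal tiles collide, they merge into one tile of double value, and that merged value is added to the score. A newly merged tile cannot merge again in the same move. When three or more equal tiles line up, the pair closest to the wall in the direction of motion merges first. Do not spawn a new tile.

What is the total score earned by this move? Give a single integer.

Slide right:
row 0: [64, 64, 16] -> [0, 128, 16]  score +128 (running 128)
row 1: [32, 4, 4] -> [0, 32, 8]  score +8 (running 136)
row 2: [64, 0, 16] -> [0, 64, 16]  score +0 (running 136)
Board after move:
  0 128  16
  0  32   8
  0  64  16

Answer: 136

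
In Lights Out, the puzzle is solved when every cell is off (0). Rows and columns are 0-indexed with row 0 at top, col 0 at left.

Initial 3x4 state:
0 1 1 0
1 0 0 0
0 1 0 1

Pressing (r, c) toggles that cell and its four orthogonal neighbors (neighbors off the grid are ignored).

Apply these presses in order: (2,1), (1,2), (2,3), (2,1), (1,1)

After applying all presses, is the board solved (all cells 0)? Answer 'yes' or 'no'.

After press 1 at (2,1):
0 1 1 0
1 1 0 0
1 0 1 1

After press 2 at (1,2):
0 1 0 0
1 0 1 1
1 0 0 1

After press 3 at (2,3):
0 1 0 0
1 0 1 0
1 0 1 0

After press 4 at (2,1):
0 1 0 0
1 1 1 0
0 1 0 0

After press 5 at (1,1):
0 0 0 0
0 0 0 0
0 0 0 0

Lights still on: 0

Answer: yes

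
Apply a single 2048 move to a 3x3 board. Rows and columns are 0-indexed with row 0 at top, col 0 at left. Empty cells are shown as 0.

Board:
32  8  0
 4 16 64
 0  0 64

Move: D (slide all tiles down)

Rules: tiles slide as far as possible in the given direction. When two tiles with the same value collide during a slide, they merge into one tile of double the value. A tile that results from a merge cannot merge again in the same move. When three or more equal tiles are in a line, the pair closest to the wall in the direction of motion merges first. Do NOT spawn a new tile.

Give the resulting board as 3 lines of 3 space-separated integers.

Slide down:
col 0: [32, 4, 0] -> [0, 32, 4]
col 1: [8, 16, 0] -> [0, 8, 16]
col 2: [0, 64, 64] -> [0, 0, 128]

Answer:   0   0   0
 32   8   0
  4  16 128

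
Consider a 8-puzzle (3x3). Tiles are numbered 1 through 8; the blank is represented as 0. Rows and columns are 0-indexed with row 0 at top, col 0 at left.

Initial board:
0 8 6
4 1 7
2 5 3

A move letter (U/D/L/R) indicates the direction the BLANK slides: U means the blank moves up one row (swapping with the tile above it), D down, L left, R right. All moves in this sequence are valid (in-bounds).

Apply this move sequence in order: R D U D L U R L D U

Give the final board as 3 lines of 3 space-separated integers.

Answer: 0 1 6
8 4 7
2 5 3

Derivation:
After move 1 (R):
8 0 6
4 1 7
2 5 3

After move 2 (D):
8 1 6
4 0 7
2 5 3

After move 3 (U):
8 0 6
4 1 7
2 5 3

After move 4 (D):
8 1 6
4 0 7
2 5 3

After move 5 (L):
8 1 6
0 4 7
2 5 3

After move 6 (U):
0 1 6
8 4 7
2 5 3

After move 7 (R):
1 0 6
8 4 7
2 5 3

After move 8 (L):
0 1 6
8 4 7
2 5 3

After move 9 (D):
8 1 6
0 4 7
2 5 3

After move 10 (U):
0 1 6
8 4 7
2 5 3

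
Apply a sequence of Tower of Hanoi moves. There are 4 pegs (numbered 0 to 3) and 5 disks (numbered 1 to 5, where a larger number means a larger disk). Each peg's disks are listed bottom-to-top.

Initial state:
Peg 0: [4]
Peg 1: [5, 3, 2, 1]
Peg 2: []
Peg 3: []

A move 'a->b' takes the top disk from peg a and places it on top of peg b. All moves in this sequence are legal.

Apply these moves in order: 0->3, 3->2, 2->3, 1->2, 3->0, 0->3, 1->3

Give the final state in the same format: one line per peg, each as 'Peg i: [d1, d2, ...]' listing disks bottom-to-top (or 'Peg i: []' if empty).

Answer: Peg 0: []
Peg 1: [5, 3]
Peg 2: [1]
Peg 3: [4, 2]

Derivation:
After move 1 (0->3):
Peg 0: []
Peg 1: [5, 3, 2, 1]
Peg 2: []
Peg 3: [4]

After move 2 (3->2):
Peg 0: []
Peg 1: [5, 3, 2, 1]
Peg 2: [4]
Peg 3: []

After move 3 (2->3):
Peg 0: []
Peg 1: [5, 3, 2, 1]
Peg 2: []
Peg 3: [4]

After move 4 (1->2):
Peg 0: []
Peg 1: [5, 3, 2]
Peg 2: [1]
Peg 3: [4]

After move 5 (3->0):
Peg 0: [4]
Peg 1: [5, 3, 2]
Peg 2: [1]
Peg 3: []

After move 6 (0->3):
Peg 0: []
Peg 1: [5, 3, 2]
Peg 2: [1]
Peg 3: [4]

After move 7 (1->3):
Peg 0: []
Peg 1: [5, 3]
Peg 2: [1]
Peg 3: [4, 2]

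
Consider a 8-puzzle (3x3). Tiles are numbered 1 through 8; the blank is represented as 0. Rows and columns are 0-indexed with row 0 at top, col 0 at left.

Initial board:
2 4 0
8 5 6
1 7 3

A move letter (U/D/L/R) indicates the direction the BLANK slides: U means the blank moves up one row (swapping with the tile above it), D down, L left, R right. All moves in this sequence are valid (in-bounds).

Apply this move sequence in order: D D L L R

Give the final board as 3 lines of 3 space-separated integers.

Answer: 2 4 6
8 5 3
1 0 7

Derivation:
After move 1 (D):
2 4 6
8 5 0
1 7 3

After move 2 (D):
2 4 6
8 5 3
1 7 0

After move 3 (L):
2 4 6
8 5 3
1 0 7

After move 4 (L):
2 4 6
8 5 3
0 1 7

After move 5 (R):
2 4 6
8 5 3
1 0 7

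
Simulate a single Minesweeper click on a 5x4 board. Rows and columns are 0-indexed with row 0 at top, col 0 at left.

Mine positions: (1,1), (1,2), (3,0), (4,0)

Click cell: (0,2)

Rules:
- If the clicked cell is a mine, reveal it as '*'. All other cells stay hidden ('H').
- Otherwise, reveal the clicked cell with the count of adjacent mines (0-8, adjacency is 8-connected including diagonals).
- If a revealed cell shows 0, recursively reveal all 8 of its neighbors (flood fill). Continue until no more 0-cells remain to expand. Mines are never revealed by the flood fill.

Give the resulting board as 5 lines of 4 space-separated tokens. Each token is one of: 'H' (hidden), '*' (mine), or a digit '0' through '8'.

H H 2 H
H H H H
H H H H
H H H H
H H H H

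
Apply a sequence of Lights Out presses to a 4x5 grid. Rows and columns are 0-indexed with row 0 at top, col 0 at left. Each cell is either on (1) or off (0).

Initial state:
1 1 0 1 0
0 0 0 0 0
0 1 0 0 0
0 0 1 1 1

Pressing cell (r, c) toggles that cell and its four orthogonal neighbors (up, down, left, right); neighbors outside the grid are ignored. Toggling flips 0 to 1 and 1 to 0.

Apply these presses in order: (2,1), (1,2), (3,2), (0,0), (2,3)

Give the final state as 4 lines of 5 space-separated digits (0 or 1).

After press 1 at (2,1):
1 1 0 1 0
0 1 0 0 0
1 0 1 0 0
0 1 1 1 1

After press 2 at (1,2):
1 1 1 1 0
0 0 1 1 0
1 0 0 0 0
0 1 1 1 1

After press 3 at (3,2):
1 1 1 1 0
0 0 1 1 0
1 0 1 0 0
0 0 0 0 1

After press 4 at (0,0):
0 0 1 1 0
1 0 1 1 0
1 0 1 0 0
0 0 0 0 1

After press 5 at (2,3):
0 0 1 1 0
1 0 1 0 0
1 0 0 1 1
0 0 0 1 1

Answer: 0 0 1 1 0
1 0 1 0 0
1 0 0 1 1
0 0 0 1 1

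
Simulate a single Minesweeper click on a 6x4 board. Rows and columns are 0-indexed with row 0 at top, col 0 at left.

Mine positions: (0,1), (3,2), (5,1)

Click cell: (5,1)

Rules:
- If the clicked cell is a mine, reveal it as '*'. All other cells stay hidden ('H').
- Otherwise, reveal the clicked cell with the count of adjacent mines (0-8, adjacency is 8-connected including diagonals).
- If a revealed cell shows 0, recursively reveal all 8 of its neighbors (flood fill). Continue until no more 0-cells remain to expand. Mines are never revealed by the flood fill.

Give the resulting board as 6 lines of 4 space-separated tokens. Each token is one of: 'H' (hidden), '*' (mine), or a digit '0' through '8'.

H H H H
H H H H
H H H H
H H H H
H H H H
H * H H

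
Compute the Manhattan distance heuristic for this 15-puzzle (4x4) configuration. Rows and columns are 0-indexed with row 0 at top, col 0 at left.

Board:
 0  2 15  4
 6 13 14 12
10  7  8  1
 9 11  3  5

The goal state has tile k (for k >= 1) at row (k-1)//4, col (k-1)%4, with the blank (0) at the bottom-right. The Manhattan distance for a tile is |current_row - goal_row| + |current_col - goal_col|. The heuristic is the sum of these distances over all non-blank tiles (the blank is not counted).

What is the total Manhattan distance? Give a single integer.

Tile 2: at (0,1), goal (0,1), distance |0-0|+|1-1| = 0
Tile 15: at (0,2), goal (3,2), distance |0-3|+|2-2| = 3
Tile 4: at (0,3), goal (0,3), distance |0-0|+|3-3| = 0
Tile 6: at (1,0), goal (1,1), distance |1-1|+|0-1| = 1
Tile 13: at (1,1), goal (3,0), distance |1-3|+|1-0| = 3
Tile 14: at (1,2), goal (3,1), distance |1-3|+|2-1| = 3
Tile 12: at (1,3), goal (2,3), distance |1-2|+|3-3| = 1
Tile 10: at (2,0), goal (2,1), distance |2-2|+|0-1| = 1
Tile 7: at (2,1), goal (1,2), distance |2-1|+|1-2| = 2
Tile 8: at (2,2), goal (1,3), distance |2-1|+|2-3| = 2
Tile 1: at (2,3), goal (0,0), distance |2-0|+|3-0| = 5
Tile 9: at (3,0), goal (2,0), distance |3-2|+|0-0| = 1
Tile 11: at (3,1), goal (2,2), distance |3-2|+|1-2| = 2
Tile 3: at (3,2), goal (0,2), distance |3-0|+|2-2| = 3
Tile 5: at (3,3), goal (1,0), distance |3-1|+|3-0| = 5
Sum: 0 + 3 + 0 + 1 + 3 + 3 + 1 + 1 + 2 + 2 + 5 + 1 + 2 + 3 + 5 = 32

Answer: 32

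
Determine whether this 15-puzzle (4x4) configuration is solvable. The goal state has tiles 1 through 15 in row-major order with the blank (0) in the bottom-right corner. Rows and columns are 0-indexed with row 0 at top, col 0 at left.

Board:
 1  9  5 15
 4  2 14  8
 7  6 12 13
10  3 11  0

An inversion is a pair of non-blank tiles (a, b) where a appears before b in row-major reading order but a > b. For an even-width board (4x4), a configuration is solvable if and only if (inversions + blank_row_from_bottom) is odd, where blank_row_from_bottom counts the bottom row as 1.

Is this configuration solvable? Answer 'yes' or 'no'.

Inversions: 44
Blank is in row 3 (0-indexed from top), which is row 1 counting from the bottom (bottom = 1).
44 + 1 = 45, which is odd, so the puzzle is solvable.

Answer: yes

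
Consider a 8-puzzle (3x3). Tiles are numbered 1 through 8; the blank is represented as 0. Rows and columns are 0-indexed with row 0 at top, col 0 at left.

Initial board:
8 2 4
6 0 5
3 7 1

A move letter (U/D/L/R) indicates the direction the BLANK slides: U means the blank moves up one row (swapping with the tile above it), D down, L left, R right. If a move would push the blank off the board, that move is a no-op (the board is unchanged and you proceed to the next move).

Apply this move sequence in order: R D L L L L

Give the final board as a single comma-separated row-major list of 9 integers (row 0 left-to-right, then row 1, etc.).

After move 1 (R):
8 2 4
6 5 0
3 7 1

After move 2 (D):
8 2 4
6 5 1
3 7 0

After move 3 (L):
8 2 4
6 5 1
3 0 7

After move 4 (L):
8 2 4
6 5 1
0 3 7

After move 5 (L):
8 2 4
6 5 1
0 3 7

After move 6 (L):
8 2 4
6 5 1
0 3 7

Answer: 8, 2, 4, 6, 5, 1, 0, 3, 7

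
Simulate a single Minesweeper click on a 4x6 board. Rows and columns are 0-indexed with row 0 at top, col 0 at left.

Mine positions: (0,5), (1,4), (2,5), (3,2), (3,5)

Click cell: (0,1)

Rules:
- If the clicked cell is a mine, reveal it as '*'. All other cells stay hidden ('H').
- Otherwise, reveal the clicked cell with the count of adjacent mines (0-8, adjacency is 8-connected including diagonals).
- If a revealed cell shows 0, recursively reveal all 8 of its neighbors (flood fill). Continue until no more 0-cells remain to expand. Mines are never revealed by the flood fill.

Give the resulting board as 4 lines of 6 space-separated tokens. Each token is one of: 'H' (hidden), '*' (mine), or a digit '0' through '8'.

0 0 0 1 H H
0 0 0 1 H H
0 1 1 2 H H
0 1 H H H H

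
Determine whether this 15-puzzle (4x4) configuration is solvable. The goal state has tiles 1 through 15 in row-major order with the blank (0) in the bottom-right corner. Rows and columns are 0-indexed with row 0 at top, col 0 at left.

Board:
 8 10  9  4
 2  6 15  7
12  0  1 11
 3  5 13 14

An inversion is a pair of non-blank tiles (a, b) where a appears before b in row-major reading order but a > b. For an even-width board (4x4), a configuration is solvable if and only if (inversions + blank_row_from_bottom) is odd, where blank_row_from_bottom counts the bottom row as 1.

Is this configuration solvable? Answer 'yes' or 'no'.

Inversions: 46
Blank is in row 2 (0-indexed from top), which is row 2 counting from the bottom (bottom = 1).
46 + 2 = 48, which is even, so the puzzle is not solvable.

Answer: no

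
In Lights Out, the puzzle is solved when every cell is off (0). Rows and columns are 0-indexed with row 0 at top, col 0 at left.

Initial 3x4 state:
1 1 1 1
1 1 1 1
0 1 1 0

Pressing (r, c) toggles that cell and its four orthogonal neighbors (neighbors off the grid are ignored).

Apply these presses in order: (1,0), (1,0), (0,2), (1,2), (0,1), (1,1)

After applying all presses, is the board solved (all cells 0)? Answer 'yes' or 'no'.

Answer: yes

Derivation:
After press 1 at (1,0):
0 1 1 1
0 0 1 1
1 1 1 0

After press 2 at (1,0):
1 1 1 1
1 1 1 1
0 1 1 0

After press 3 at (0,2):
1 0 0 0
1 1 0 1
0 1 1 0

After press 4 at (1,2):
1 0 1 0
1 0 1 0
0 1 0 0

After press 5 at (0,1):
0 1 0 0
1 1 1 0
0 1 0 0

After press 6 at (1,1):
0 0 0 0
0 0 0 0
0 0 0 0

Lights still on: 0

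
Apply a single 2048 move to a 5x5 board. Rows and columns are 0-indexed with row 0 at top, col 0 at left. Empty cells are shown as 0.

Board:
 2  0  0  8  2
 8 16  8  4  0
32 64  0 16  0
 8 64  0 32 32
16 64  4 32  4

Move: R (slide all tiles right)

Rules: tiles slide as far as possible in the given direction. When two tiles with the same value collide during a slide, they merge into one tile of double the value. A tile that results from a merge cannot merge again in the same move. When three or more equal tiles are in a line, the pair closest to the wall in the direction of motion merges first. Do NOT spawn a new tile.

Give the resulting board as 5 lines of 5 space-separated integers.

Answer:  0  0  2  8  2
 0  8 16  8  4
 0  0 32 64 16
 0  0  8 64 64
16 64  4 32  4

Derivation:
Slide right:
row 0: [2, 0, 0, 8, 2] -> [0, 0, 2, 8, 2]
row 1: [8, 16, 8, 4, 0] -> [0, 8, 16, 8, 4]
row 2: [32, 64, 0, 16, 0] -> [0, 0, 32, 64, 16]
row 3: [8, 64, 0, 32, 32] -> [0, 0, 8, 64, 64]
row 4: [16, 64, 4, 32, 4] -> [16, 64, 4, 32, 4]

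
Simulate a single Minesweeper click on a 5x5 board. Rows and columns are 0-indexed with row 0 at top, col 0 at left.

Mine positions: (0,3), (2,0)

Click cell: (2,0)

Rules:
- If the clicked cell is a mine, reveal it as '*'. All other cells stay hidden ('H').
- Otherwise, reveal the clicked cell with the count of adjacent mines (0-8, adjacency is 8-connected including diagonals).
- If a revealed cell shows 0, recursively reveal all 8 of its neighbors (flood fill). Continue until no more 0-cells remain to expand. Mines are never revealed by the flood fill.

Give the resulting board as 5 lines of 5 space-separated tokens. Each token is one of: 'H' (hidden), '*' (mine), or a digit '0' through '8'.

H H H H H
H H H H H
* H H H H
H H H H H
H H H H H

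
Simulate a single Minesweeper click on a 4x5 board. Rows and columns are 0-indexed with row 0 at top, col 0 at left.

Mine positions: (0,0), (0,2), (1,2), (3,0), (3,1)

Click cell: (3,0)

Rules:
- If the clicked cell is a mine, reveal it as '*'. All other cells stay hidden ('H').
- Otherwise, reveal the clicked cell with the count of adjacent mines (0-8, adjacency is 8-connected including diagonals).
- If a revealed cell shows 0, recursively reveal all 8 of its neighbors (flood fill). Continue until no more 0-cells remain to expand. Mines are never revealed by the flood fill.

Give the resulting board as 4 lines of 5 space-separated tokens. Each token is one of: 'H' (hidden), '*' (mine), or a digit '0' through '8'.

H H H H H
H H H H H
H H H H H
* H H H H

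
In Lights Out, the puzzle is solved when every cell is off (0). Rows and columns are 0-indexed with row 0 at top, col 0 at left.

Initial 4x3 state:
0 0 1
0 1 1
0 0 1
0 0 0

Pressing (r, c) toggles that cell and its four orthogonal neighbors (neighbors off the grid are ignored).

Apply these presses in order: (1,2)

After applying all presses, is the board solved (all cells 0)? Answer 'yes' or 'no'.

Answer: yes

Derivation:
After press 1 at (1,2):
0 0 0
0 0 0
0 0 0
0 0 0

Lights still on: 0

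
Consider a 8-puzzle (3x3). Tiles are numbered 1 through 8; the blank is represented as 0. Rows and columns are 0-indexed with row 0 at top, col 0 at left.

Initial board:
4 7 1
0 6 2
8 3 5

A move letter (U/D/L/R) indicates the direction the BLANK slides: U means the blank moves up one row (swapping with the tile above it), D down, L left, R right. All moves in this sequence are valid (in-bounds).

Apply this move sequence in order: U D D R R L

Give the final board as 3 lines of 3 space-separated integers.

After move 1 (U):
0 7 1
4 6 2
8 3 5

After move 2 (D):
4 7 1
0 6 2
8 3 5

After move 3 (D):
4 7 1
8 6 2
0 3 5

After move 4 (R):
4 7 1
8 6 2
3 0 5

After move 5 (R):
4 7 1
8 6 2
3 5 0

After move 6 (L):
4 7 1
8 6 2
3 0 5

Answer: 4 7 1
8 6 2
3 0 5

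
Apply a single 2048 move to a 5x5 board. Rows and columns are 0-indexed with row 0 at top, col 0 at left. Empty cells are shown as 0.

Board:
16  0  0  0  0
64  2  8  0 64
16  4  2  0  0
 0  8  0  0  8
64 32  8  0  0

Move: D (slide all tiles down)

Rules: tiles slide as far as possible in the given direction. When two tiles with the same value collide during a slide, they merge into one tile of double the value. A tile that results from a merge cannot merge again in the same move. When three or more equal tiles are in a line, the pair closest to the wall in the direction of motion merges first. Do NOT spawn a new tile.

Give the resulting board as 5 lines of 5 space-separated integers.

Answer:  0  0  0  0  0
16  2  0  0  0
64  4  8  0  0
16  8  2  0 64
64 32  8  0  8

Derivation:
Slide down:
col 0: [16, 64, 16, 0, 64] -> [0, 16, 64, 16, 64]
col 1: [0, 2, 4, 8, 32] -> [0, 2, 4, 8, 32]
col 2: [0, 8, 2, 0, 8] -> [0, 0, 8, 2, 8]
col 3: [0, 0, 0, 0, 0] -> [0, 0, 0, 0, 0]
col 4: [0, 64, 0, 8, 0] -> [0, 0, 0, 64, 8]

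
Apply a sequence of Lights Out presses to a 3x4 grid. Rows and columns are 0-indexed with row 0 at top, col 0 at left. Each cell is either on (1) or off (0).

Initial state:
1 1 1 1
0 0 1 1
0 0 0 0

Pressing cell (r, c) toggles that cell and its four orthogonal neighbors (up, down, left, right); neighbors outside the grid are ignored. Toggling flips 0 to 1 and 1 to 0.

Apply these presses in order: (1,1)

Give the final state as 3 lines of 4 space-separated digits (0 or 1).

After press 1 at (1,1):
1 0 1 1
1 1 0 1
0 1 0 0

Answer: 1 0 1 1
1 1 0 1
0 1 0 0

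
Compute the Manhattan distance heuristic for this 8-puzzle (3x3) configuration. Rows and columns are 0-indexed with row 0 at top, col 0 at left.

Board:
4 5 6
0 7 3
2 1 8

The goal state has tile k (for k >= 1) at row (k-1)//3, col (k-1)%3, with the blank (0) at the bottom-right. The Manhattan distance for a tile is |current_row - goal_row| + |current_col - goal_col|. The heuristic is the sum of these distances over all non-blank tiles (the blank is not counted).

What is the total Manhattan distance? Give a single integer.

Tile 4: (0,0)->(1,0) = 1
Tile 5: (0,1)->(1,1) = 1
Tile 6: (0,2)->(1,2) = 1
Tile 7: (1,1)->(2,0) = 2
Tile 3: (1,2)->(0,2) = 1
Tile 2: (2,0)->(0,1) = 3
Tile 1: (2,1)->(0,0) = 3
Tile 8: (2,2)->(2,1) = 1
Sum: 1 + 1 + 1 + 2 + 1 + 3 + 3 + 1 = 13

Answer: 13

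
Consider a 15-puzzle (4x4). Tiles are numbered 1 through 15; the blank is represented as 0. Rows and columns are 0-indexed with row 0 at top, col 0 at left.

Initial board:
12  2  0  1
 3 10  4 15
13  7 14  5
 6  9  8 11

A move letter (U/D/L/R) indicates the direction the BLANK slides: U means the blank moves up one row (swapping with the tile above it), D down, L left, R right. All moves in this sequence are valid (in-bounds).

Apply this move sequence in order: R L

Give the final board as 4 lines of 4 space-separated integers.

Answer: 12  2  0  1
 3 10  4 15
13  7 14  5
 6  9  8 11

Derivation:
After move 1 (R):
12  2  1  0
 3 10  4 15
13  7 14  5
 6  9  8 11

After move 2 (L):
12  2  0  1
 3 10  4 15
13  7 14  5
 6  9  8 11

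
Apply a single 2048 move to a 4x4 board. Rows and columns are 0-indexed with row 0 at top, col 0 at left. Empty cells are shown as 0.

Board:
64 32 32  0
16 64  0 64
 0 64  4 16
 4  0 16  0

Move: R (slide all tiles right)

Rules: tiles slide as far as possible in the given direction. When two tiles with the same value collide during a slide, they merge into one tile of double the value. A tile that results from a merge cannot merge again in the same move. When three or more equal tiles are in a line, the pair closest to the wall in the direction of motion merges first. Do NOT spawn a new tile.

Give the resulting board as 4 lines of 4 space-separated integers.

Slide right:
row 0: [64, 32, 32, 0] -> [0, 0, 64, 64]
row 1: [16, 64, 0, 64] -> [0, 0, 16, 128]
row 2: [0, 64, 4, 16] -> [0, 64, 4, 16]
row 3: [4, 0, 16, 0] -> [0, 0, 4, 16]

Answer:   0   0  64  64
  0   0  16 128
  0  64   4  16
  0   0   4  16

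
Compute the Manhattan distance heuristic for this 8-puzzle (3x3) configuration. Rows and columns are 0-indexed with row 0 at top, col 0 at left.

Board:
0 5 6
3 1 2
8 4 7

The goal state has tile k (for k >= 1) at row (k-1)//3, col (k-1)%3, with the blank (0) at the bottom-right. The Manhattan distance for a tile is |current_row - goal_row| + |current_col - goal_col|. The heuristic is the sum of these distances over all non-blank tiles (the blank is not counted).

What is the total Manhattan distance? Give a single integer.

Tile 5: (0,1)->(1,1) = 1
Tile 6: (0,2)->(1,2) = 1
Tile 3: (1,0)->(0,2) = 3
Tile 1: (1,1)->(0,0) = 2
Tile 2: (1,2)->(0,1) = 2
Tile 8: (2,0)->(2,1) = 1
Tile 4: (2,1)->(1,0) = 2
Tile 7: (2,2)->(2,0) = 2
Sum: 1 + 1 + 3 + 2 + 2 + 1 + 2 + 2 = 14

Answer: 14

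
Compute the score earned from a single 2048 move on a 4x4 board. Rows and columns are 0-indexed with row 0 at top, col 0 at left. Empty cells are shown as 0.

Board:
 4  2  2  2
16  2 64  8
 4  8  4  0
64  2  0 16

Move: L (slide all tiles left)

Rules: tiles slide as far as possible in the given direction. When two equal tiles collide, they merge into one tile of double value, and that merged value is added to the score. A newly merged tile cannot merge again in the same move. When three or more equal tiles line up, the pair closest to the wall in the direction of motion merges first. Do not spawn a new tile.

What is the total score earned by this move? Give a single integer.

Answer: 4

Derivation:
Slide left:
row 0: [4, 2, 2, 2] -> [4, 4, 2, 0]  score +4 (running 4)
row 1: [16, 2, 64, 8] -> [16, 2, 64, 8]  score +0 (running 4)
row 2: [4, 8, 4, 0] -> [4, 8, 4, 0]  score +0 (running 4)
row 3: [64, 2, 0, 16] -> [64, 2, 16, 0]  score +0 (running 4)
Board after move:
 4  4  2  0
16  2 64  8
 4  8  4  0
64  2 16  0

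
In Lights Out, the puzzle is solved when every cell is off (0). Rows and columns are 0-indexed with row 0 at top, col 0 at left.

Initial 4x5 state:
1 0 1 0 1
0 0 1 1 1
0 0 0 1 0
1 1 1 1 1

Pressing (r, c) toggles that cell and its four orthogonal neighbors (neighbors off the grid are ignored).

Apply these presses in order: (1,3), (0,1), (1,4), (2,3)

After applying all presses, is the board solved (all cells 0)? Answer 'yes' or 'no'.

After press 1 at (1,3):
1 0 1 1 1
0 0 0 0 0
0 0 0 0 0
1 1 1 1 1

After press 2 at (0,1):
0 1 0 1 1
0 1 0 0 0
0 0 0 0 0
1 1 1 1 1

After press 3 at (1,4):
0 1 0 1 0
0 1 0 1 1
0 0 0 0 1
1 1 1 1 1

After press 4 at (2,3):
0 1 0 1 0
0 1 0 0 1
0 0 1 1 0
1 1 1 0 1

Lights still on: 10

Answer: no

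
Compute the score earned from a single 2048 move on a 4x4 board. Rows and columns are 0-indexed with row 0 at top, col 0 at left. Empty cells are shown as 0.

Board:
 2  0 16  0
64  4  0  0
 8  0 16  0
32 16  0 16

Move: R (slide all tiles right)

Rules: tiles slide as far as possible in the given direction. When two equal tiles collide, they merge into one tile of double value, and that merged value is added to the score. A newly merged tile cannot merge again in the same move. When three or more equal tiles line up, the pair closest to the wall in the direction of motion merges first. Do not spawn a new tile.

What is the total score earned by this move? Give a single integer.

Slide right:
row 0: [2, 0, 16, 0] -> [0, 0, 2, 16]  score +0 (running 0)
row 1: [64, 4, 0, 0] -> [0, 0, 64, 4]  score +0 (running 0)
row 2: [8, 0, 16, 0] -> [0, 0, 8, 16]  score +0 (running 0)
row 3: [32, 16, 0, 16] -> [0, 0, 32, 32]  score +32 (running 32)
Board after move:
 0  0  2 16
 0  0 64  4
 0  0  8 16
 0  0 32 32

Answer: 32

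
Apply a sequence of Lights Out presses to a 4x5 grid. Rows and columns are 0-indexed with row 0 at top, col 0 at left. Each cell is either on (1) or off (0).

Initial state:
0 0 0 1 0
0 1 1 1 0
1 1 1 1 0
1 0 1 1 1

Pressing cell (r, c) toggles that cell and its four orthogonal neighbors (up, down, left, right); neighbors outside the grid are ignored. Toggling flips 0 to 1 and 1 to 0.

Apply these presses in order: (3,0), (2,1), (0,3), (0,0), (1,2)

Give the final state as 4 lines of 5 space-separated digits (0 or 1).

Answer: 1 1 0 0 1
1 1 0 1 0
1 0 1 1 0
0 0 1 1 1

Derivation:
After press 1 at (3,0):
0 0 0 1 0
0 1 1 1 0
0 1 1 1 0
0 1 1 1 1

After press 2 at (2,1):
0 0 0 1 0
0 0 1 1 0
1 0 0 1 0
0 0 1 1 1

After press 3 at (0,3):
0 0 1 0 1
0 0 1 0 0
1 0 0 1 0
0 0 1 1 1

After press 4 at (0,0):
1 1 1 0 1
1 0 1 0 0
1 0 0 1 0
0 0 1 1 1

After press 5 at (1,2):
1 1 0 0 1
1 1 0 1 0
1 0 1 1 0
0 0 1 1 1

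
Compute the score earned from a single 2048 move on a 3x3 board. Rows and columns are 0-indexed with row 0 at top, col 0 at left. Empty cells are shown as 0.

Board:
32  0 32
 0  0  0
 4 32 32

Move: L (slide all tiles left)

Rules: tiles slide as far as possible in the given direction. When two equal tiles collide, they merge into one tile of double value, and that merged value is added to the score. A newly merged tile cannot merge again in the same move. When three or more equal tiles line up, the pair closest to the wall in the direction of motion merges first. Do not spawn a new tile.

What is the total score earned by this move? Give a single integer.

Slide left:
row 0: [32, 0, 32] -> [64, 0, 0]  score +64 (running 64)
row 1: [0, 0, 0] -> [0, 0, 0]  score +0 (running 64)
row 2: [4, 32, 32] -> [4, 64, 0]  score +64 (running 128)
Board after move:
64  0  0
 0  0  0
 4 64  0

Answer: 128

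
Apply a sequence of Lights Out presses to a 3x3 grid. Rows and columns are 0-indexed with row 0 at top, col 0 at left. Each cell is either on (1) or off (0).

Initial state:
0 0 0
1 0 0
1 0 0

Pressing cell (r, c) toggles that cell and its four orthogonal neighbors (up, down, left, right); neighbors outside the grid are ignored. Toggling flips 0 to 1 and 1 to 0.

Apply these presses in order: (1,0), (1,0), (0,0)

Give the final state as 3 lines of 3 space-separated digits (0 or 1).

After press 1 at (1,0):
1 0 0
0 1 0
0 0 0

After press 2 at (1,0):
0 0 0
1 0 0
1 0 0

After press 3 at (0,0):
1 1 0
0 0 0
1 0 0

Answer: 1 1 0
0 0 0
1 0 0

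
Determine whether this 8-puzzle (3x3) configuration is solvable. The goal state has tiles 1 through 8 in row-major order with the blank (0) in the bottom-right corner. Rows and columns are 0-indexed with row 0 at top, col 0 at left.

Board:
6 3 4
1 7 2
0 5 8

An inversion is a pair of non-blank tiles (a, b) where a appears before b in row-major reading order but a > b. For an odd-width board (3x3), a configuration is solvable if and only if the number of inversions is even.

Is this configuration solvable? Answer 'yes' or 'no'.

Answer: no

Derivation:
Inversions (pairs i<j in row-major order where tile[i] > tile[j] > 0): 11
11 is odd, so the puzzle is not solvable.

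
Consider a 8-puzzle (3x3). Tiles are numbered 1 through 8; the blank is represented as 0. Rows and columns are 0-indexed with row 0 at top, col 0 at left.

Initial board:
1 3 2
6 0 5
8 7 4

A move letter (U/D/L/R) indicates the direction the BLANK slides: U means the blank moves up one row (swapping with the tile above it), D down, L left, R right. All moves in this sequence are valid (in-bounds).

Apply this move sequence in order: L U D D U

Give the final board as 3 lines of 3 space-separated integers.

Answer: 1 3 2
0 6 5
8 7 4

Derivation:
After move 1 (L):
1 3 2
0 6 5
8 7 4

After move 2 (U):
0 3 2
1 6 5
8 7 4

After move 3 (D):
1 3 2
0 6 5
8 7 4

After move 4 (D):
1 3 2
8 6 5
0 7 4

After move 5 (U):
1 3 2
0 6 5
8 7 4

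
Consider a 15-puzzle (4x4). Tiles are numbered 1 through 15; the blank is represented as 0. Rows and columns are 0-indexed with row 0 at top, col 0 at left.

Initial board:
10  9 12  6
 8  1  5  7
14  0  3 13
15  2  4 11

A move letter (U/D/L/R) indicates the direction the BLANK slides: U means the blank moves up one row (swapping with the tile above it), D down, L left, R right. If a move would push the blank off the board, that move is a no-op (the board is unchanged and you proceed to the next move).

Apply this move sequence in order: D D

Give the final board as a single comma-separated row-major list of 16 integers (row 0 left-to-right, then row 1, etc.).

After move 1 (D):
10  9 12  6
 8  1  5  7
14  2  3 13
15  0  4 11

After move 2 (D):
10  9 12  6
 8  1  5  7
14  2  3 13
15  0  4 11

Answer: 10, 9, 12, 6, 8, 1, 5, 7, 14, 2, 3, 13, 15, 0, 4, 11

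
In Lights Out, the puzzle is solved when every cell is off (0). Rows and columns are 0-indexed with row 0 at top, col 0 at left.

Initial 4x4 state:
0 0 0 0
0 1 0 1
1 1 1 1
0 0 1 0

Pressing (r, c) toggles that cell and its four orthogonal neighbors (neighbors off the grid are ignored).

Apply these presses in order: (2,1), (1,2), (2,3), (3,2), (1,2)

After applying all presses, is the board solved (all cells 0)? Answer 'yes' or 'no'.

Answer: yes

Derivation:
After press 1 at (2,1):
0 0 0 0
0 0 0 1
0 0 0 1
0 1 1 0

After press 2 at (1,2):
0 0 1 0
0 1 1 0
0 0 1 1
0 1 1 0

After press 3 at (2,3):
0 0 1 0
0 1 1 1
0 0 0 0
0 1 1 1

After press 4 at (3,2):
0 0 1 0
0 1 1 1
0 0 1 0
0 0 0 0

After press 5 at (1,2):
0 0 0 0
0 0 0 0
0 0 0 0
0 0 0 0

Lights still on: 0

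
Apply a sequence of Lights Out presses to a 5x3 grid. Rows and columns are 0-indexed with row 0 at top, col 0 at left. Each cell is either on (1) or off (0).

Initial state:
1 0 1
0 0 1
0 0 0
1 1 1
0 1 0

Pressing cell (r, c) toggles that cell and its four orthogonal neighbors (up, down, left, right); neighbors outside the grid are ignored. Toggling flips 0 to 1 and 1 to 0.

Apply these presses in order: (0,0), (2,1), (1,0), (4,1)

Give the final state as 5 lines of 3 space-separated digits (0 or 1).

Answer: 1 1 1
0 0 1
0 1 1
1 1 1
1 0 1

Derivation:
After press 1 at (0,0):
0 1 1
1 0 1
0 0 0
1 1 1
0 1 0

After press 2 at (2,1):
0 1 1
1 1 1
1 1 1
1 0 1
0 1 0

After press 3 at (1,0):
1 1 1
0 0 1
0 1 1
1 0 1
0 1 0

After press 4 at (4,1):
1 1 1
0 0 1
0 1 1
1 1 1
1 0 1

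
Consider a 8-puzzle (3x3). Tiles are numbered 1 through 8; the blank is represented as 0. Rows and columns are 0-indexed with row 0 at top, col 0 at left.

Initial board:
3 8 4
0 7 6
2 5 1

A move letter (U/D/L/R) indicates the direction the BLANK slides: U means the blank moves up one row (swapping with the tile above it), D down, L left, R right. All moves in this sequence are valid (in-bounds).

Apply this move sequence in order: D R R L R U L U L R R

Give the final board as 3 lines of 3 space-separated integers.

After move 1 (D):
3 8 4
2 7 6
0 5 1

After move 2 (R):
3 8 4
2 7 6
5 0 1

After move 3 (R):
3 8 4
2 7 6
5 1 0

After move 4 (L):
3 8 4
2 7 6
5 0 1

After move 5 (R):
3 8 4
2 7 6
5 1 0

After move 6 (U):
3 8 4
2 7 0
5 1 6

After move 7 (L):
3 8 4
2 0 7
5 1 6

After move 8 (U):
3 0 4
2 8 7
5 1 6

After move 9 (L):
0 3 4
2 8 7
5 1 6

After move 10 (R):
3 0 4
2 8 7
5 1 6

After move 11 (R):
3 4 0
2 8 7
5 1 6

Answer: 3 4 0
2 8 7
5 1 6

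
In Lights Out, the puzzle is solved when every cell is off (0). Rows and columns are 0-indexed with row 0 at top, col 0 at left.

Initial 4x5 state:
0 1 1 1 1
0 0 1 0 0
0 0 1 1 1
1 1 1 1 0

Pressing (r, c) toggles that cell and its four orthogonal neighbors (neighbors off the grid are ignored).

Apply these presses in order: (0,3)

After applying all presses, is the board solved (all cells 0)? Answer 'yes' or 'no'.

After press 1 at (0,3):
0 1 0 0 0
0 0 1 1 0
0 0 1 1 1
1 1 1 1 0

Lights still on: 10

Answer: no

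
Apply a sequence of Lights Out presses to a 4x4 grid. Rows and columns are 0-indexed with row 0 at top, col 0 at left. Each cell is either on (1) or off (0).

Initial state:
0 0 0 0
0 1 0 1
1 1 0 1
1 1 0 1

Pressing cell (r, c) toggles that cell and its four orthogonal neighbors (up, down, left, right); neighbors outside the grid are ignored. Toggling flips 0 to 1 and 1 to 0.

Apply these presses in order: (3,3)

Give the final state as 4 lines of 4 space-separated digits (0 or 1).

Answer: 0 0 0 0
0 1 0 1
1 1 0 0
1 1 1 0

Derivation:
After press 1 at (3,3):
0 0 0 0
0 1 0 1
1 1 0 0
1 1 1 0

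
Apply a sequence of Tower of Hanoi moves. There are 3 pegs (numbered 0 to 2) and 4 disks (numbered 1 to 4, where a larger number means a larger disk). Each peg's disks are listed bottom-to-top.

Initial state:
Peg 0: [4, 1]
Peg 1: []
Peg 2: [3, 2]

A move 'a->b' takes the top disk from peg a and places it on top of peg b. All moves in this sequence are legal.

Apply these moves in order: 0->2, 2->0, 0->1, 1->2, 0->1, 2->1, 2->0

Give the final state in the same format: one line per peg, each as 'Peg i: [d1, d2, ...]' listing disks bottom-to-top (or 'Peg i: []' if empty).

Answer: Peg 0: [2]
Peg 1: [4, 1]
Peg 2: [3]

Derivation:
After move 1 (0->2):
Peg 0: [4]
Peg 1: []
Peg 2: [3, 2, 1]

After move 2 (2->0):
Peg 0: [4, 1]
Peg 1: []
Peg 2: [3, 2]

After move 3 (0->1):
Peg 0: [4]
Peg 1: [1]
Peg 2: [3, 2]

After move 4 (1->2):
Peg 0: [4]
Peg 1: []
Peg 2: [3, 2, 1]

After move 5 (0->1):
Peg 0: []
Peg 1: [4]
Peg 2: [3, 2, 1]

After move 6 (2->1):
Peg 0: []
Peg 1: [4, 1]
Peg 2: [3, 2]

After move 7 (2->0):
Peg 0: [2]
Peg 1: [4, 1]
Peg 2: [3]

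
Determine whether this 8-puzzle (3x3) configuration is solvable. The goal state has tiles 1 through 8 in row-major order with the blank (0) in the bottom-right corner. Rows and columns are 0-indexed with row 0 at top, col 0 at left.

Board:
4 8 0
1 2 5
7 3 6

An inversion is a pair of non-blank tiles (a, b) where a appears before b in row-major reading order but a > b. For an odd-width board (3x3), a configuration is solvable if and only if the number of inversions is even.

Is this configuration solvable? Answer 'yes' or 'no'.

Inversions (pairs i<j in row-major order where tile[i] > tile[j] > 0): 12
12 is even, so the puzzle is solvable.

Answer: yes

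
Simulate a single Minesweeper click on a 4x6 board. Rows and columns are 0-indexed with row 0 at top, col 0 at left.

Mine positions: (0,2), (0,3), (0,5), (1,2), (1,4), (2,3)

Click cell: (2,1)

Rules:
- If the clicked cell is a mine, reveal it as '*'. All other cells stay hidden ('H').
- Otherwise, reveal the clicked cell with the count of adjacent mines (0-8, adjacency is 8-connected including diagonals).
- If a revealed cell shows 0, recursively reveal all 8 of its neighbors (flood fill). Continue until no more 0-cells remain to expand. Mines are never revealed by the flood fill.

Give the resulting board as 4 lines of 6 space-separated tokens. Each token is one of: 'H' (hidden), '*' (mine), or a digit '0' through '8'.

H H H H H H
H H H H H H
H 1 H H H H
H H H H H H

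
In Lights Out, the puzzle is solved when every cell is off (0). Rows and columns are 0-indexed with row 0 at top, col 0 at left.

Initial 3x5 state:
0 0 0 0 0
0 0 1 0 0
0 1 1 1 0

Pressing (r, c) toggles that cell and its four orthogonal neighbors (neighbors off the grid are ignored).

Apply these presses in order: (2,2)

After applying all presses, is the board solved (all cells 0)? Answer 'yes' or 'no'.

Answer: yes

Derivation:
After press 1 at (2,2):
0 0 0 0 0
0 0 0 0 0
0 0 0 0 0

Lights still on: 0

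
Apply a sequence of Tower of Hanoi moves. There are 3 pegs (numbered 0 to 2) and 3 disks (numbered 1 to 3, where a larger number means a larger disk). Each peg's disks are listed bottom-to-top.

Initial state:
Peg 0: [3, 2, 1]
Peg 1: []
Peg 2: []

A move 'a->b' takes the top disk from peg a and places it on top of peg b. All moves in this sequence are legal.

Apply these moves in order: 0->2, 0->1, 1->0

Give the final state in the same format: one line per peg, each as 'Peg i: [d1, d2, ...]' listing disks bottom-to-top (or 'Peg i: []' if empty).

After move 1 (0->2):
Peg 0: [3, 2]
Peg 1: []
Peg 2: [1]

After move 2 (0->1):
Peg 0: [3]
Peg 1: [2]
Peg 2: [1]

After move 3 (1->0):
Peg 0: [3, 2]
Peg 1: []
Peg 2: [1]

Answer: Peg 0: [3, 2]
Peg 1: []
Peg 2: [1]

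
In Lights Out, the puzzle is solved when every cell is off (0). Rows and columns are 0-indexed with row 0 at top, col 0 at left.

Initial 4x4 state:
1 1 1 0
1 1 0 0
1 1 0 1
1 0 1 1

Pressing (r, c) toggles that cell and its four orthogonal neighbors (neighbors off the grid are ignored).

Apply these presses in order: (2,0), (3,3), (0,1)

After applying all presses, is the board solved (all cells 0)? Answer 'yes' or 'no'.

After press 1 at (2,0):
1 1 1 0
0 1 0 0
0 0 0 1
0 0 1 1

After press 2 at (3,3):
1 1 1 0
0 1 0 0
0 0 0 0
0 0 0 0

After press 3 at (0,1):
0 0 0 0
0 0 0 0
0 0 0 0
0 0 0 0

Lights still on: 0

Answer: yes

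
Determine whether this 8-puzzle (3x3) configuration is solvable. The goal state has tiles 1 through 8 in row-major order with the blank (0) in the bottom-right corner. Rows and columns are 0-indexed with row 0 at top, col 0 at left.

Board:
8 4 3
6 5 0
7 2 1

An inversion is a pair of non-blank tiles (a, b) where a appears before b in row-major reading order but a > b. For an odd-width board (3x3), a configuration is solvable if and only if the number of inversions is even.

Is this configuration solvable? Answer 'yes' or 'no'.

Answer: yes

Derivation:
Inversions (pairs i<j in row-major order where tile[i] > tile[j] > 0): 20
20 is even, so the puzzle is solvable.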